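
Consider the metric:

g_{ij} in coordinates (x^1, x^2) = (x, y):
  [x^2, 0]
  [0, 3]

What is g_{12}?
With x^1 = x, x^2 = y, g_{12} = g_{xy} is the row-1, column-2 entry of the matrix.
g_{12} = 0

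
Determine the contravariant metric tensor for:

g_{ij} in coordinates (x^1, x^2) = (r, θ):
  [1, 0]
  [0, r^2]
The metric is diagonal, so g^{ij} is diagonal with entries 1/g_{ii}: diag(1, 1/(r^2)).
g^{ij}:
  [1, 0]
  [0, 1/r^2]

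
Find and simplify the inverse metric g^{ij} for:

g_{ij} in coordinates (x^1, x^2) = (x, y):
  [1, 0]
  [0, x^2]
The metric is diagonal, so g^{ij} is diagonal with entries 1/g_{ii}: diag(1, 1/(x^2)).
g^{ij}:
  [1, 0]
  [0, 1/x^2]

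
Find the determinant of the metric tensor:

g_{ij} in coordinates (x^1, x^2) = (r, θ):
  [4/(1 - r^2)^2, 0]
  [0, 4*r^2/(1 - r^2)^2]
For a 2×2 metric: det(g) = g_{11}·g_{22} - g_{12}·g_{21}
= (4/(1 - r^2)^2)·(4*r^2/(1 - r^2)^2) - (0)·(0)
= 16*r^2/(1 - r^2)^4 - 0
det(g) = 16*r^2/(1 - r^2)^4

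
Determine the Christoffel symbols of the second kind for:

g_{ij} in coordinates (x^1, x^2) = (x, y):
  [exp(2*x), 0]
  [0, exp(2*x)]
Using Γ^k_{ij} = (1/2) g^{km} (∂_i g_{mj} + ∂_j g_{mi} - ∂_m g_{ij}); the metric is diagonal, so only the m = k term contributes.
Non-zero symbols (using the symmetry Γ^k_{ij} = Γ^k_{ji}):
Γ^x_{x x} = (1/2) g^{xx} (∂_x g_{xx} + ∂_x g_{xx} - ∂_x g_{xx}) = (1/2)(exp(-2*x))((2*exp(2*x)) + (2*exp(2*x)) - (2*exp(2*x))) = 1
Γ^x_{y y} = (1/2) g^{xx} (∂_y g_{xy} + ∂_y g_{xy} - ∂_x g_{yy}) = (1/2)(exp(-2*x))((0) + (0) - (2*exp(2*x))) = -1
Γ^y_{x y} = (1/2) g^{yy} (∂_x g_{yy} + ∂_y g_{yx} - ∂_y g_{xy}) = (1/2)(exp(-2*x))((2*exp(2*x)) + (0) - (0)) = 1
All other Christoffel symbols are zero.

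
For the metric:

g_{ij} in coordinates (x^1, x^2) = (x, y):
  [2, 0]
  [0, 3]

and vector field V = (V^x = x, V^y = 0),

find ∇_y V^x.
All Christoffel symbols are zero.
∇_y V^x = ∂_y V^x + Γ^x_{y j} V^j
  = (0) + (0)(x) + (0)(0)
  = 0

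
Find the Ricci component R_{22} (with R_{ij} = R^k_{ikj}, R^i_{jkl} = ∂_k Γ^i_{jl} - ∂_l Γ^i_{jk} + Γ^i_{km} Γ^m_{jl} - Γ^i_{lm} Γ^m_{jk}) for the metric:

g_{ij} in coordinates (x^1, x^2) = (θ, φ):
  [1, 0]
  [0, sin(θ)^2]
Non-zero Christoffel symbols (Γ^k_{ij} = Γ^k_{ji}):
Γ^θ_{φ φ} = -sin(2*θ)/2
Γ^φ_{θ φ} = 1/tan(θ)
R^θ_{φ θ φ} = ∂_θ Γ^θ_{φ φ} - ∂_φ Γ^θ_{φ θ} + Γ^θ_{θ m} Γ^m_{φ φ} - Γ^θ_{φ m} Γ^m_{φ θ}
  = (-cos(2*θ)) - (0) + (0) - (-cos(θ)^2) = sin(θ)^2
R^φ_{φ φ φ} = 0 (a repeated index in an antisymmetric pair)
R_{φφ} = R^θ_{φ θ φ} + R^φ_{φ φ φ} = (sin(θ)^2) + (0) = sin(θ)^2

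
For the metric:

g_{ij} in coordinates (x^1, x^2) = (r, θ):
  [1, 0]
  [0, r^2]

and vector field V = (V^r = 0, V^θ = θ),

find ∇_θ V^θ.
Non-zero Christoffel symbols:
Γ^r_{θ θ} = -r
Γ^θ_{r θ} = 1/r
∇_θ V^θ = ∂_θ V^θ + Γ^θ_{θ j} V^j
  = (1) + (1/r)(0) + (0)(θ)
  = 1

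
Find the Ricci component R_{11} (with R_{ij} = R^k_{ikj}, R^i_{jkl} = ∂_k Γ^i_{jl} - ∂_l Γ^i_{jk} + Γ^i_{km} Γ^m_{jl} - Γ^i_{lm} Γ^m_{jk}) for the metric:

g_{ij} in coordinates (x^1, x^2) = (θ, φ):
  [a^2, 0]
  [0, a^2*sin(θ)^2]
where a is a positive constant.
Non-zero Christoffel symbols (Γ^k_{ij} = Γ^k_{ji}):
Γ^θ_{φ φ} = -sin(2*θ)/2
Γ^φ_{θ φ} = 1/tan(θ)
R^θ_{θ θ θ} = 0 (a repeated index in an antisymmetric pair)
R^φ_{θ φ θ} = ∂_φ Γ^φ_{θ θ} - ∂_θ Γ^φ_{θ φ} + Γ^φ_{φ m} Γ^m_{θ θ} - Γ^φ_{θ m} Γ^m_{θ φ}
  = (0) - (-1/sin(θ)^2) + (0) - (1/tan(θ)^2) = 1
R_{θθ} = R^θ_{θ θ θ} + R^φ_{θ φ θ} = (0) + (1) = 1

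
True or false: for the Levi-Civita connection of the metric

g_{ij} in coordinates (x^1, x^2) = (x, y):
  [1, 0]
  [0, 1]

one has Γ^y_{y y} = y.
Γ^y_{y y} = (1/2) g^{yy} (∂_y g_{yy} + ∂_y g_{yy} - ∂_y g_{yy}) = (1/2)(1)((0) + (0) - (0)) = 0
This differs from the proposed value y.
False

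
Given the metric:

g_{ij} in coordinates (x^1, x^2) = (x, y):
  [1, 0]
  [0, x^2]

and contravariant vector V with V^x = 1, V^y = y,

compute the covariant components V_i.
V_i = g_{ij} V^j:
V_x = (1)(1) + (0)(y) = 1
V_y = (0)(1) + (x^2)(y) = x^2*y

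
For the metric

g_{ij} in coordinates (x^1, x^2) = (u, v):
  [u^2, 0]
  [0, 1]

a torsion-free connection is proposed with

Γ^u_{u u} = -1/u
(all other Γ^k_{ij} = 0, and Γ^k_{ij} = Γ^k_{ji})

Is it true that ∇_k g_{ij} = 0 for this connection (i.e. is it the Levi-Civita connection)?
Using ∇_k g_{ij} = ∂_k g_{ij} - Γ^m_{ki} g_{mj} - Γ^m_{kj} g_{im}:
∇_u g_{uu} = (2*u) - (-u) - (-u) = 4*u ≠ 0
So the connection is not metric compatible (it is not the Levi-Civita connection).
No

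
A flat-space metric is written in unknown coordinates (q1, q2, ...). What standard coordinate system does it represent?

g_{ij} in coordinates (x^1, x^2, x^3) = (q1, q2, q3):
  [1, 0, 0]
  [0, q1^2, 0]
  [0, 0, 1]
The line element ds^2 = dq1^2 + q1^2 dq2^2 + dq3^2 is dr^2 + r^2 dθ^2 + dz^2 with q1 = r, q2 = θ, q3 = z.
cylindrical coordinates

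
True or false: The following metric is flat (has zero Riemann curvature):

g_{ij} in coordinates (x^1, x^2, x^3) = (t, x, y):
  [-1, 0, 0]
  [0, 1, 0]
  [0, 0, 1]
All metric components are constant, so every Christoffel symbol vanishes and R^i_{jkl} = 0.
True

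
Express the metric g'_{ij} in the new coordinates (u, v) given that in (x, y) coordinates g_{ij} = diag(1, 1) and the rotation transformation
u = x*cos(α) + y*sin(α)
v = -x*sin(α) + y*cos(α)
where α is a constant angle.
Invert the transformation: x = u*cos(α) - v*sin(α), y = u*sin(α) + v*cos(α)
g'_{ij} = (∂x^k/∂x'^i)(∂x^l/∂x'^j) g_{kl}; with g_{kl} = δ_{kl} this is Σ_k (∂x^k/∂x'^i)(∂x^k/∂x'^j).
Jacobian: ∂x/∂u = cos(α), ∂x/∂v = -sin(α), ∂y/∂u = sin(α), ∂y/∂v = cos(α)
g'_{uu} = (cos(α))(cos(α)) + (sin(α))(sin(α)) = 1
g'_{uv} = (cos(α))(-sin(α)) + (sin(α))(cos(α)) = 0
g'_{vv} = (-sin(α))(-sin(α)) + (cos(α))(cos(α)) = 1
g'_{ij} = diag(1, 1)
The Euclidean metric is invariant under rotations.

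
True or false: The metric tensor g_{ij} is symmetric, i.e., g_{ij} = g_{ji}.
By definition the metric is a symmetric bilinear form, g_{ij} = g_{ji}.
True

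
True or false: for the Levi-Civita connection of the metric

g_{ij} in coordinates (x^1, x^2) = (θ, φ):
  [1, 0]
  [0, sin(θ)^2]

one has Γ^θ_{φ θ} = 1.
Γ^θ_{φ θ} = (1/2) g^{θθ} (∂_φ g_{θθ} + ∂_θ g_{θφ} - ∂_θ g_{φθ}) = (1/2)(1)((0) + (0) - (0)) = 0
This differs from the proposed value 1.
False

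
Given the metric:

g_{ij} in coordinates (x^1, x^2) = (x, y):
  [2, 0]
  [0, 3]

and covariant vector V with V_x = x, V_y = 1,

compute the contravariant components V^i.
Inverse metric (diagonal): g^{xx} = 1/2, g^{yy} = 1/3
V^i = g^{ij} V_j:
V^x = (1/2)(x) + (0)(1) = x/2
V^y = (0)(x) + (1/3)(1) = 1/3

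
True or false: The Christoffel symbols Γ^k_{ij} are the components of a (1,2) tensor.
Under a change of coordinates Γ picks up an inhomogeneous term ∂²x/∂x'∂x'; e.g. Γ = 0 in Cartesian coordinates but Γ^r_{θθ} = -r in polar coordinates on the same flat plane.
False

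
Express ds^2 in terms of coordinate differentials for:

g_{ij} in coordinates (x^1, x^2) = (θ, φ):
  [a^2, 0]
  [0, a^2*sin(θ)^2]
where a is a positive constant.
ds^2 = g_{ij} dx^i dx^j; only the non-zero components contribute.
ds^2 = a^2 dθ^2 + a^2*sin(θ)^2 dφ^2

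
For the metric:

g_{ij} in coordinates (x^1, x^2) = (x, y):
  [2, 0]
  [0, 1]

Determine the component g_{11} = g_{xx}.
With x^1 = x, x^2 = y, g_{11} = g_{xx} is the row-1, column-1 entry of the matrix.
g_{11} = 2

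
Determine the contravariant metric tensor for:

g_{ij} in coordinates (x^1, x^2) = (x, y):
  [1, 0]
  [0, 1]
The metric is diagonal, so g^{ij} is diagonal with entries 1/g_{ii}: diag(1, 1).
g^{ij}:
  [1, 0]
  [0, 1]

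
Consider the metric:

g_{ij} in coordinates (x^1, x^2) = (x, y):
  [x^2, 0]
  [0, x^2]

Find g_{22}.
With x^1 = x, x^2 = y, g_{22} = g_{yy} is the row-2, column-2 entry of the matrix.
g_{22} = x^2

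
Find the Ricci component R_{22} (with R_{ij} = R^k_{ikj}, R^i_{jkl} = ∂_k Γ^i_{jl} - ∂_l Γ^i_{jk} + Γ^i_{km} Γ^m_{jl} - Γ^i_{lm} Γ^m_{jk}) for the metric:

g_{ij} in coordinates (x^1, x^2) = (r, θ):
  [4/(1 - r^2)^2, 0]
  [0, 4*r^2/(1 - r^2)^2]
Non-zero Christoffel symbols (Γ^k_{ij} = Γ^k_{ji}):
Γ^r_{r r} = 2*r/(1 - r^2)
Γ^r_{θ θ} = (r^3 + r)/(r^2 - 1)
Γ^θ_{r θ} = (-r^2 - 1)/(r^3 - r)
R^r_{θ r θ} = ∂_r Γ^r_{θ θ} - ∂_θ Γ^r_{θ r} + Γ^r_{r m} Γ^m_{θ θ} - Γ^r_{θ m} Γ^m_{θ r}
  = ((r^4 - 4*r^2 - 1)/(r^2 - 1)^2) - (0) + (-2*r^2*(r^2 + 1)/(r^2 - 1)^2) - (-(r^2 + 1)^2/(r^2 - 1)^2) = -4*r^2/(r^2 - 1)^2
R^θ_{θ θ θ} = 0 (a repeated index in an antisymmetric pair)
R_{θθ} = R^r_{θ r θ} + R^θ_{θ θ θ} = (-4*r^2/(r^2 - 1)^2) + (0) = -4*r^2/(r^2 - 1)^2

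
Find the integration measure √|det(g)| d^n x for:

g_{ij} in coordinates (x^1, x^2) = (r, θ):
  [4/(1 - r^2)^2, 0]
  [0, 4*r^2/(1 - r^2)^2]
det(g) = 16*r^2/(1 - r^2)^4
√|det(g)| = 4*r/(r^2 - 1)^2
Volume element: dV = 4*r/(r^2 - 1)^2 dr dθ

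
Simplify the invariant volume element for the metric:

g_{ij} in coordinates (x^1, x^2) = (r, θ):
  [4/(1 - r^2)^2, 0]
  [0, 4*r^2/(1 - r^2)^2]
det(g) = 16*r^2/(1 - r^2)^4
√|det(g)| = 4*r/(r^2 - 1)^2
Volume element: dV = 4*r/(r^2 - 1)^2 dr dθ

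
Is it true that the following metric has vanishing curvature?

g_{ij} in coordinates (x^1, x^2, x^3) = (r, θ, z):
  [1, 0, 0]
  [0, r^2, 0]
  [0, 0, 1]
Non-zero Christoffel symbols:
Γ^r_{θ θ} = -r
Γ^θ_{r θ} = 1/r
Ricci tensor: R_{rr} = 0, R_{rθ} = 0, R_{rz} = 0, R_{θθ} = 0, R_{θz} = 0, R_{zz} = 0
All R_{ij} vanish; in 3 dimensions the Riemann tensor is fully determined by the Ricci tensor, so R^i_{jkl} = 0: the metric is flat (curvilinear coordinates on flat space).
Yes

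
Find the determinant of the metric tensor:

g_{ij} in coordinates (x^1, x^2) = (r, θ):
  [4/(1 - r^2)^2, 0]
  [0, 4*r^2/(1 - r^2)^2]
For a 2×2 metric: det(g) = g_{11}·g_{22} - g_{12}·g_{21}
= (4/(1 - r^2)^2)·(4*r^2/(1 - r^2)^2) - (0)·(0)
= 16*r^2/(1 - r^2)^4 - 0
det(g) = 16*r^2/(1 - r^2)^4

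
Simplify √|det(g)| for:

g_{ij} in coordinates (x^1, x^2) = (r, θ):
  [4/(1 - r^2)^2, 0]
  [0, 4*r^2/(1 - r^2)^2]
det(g) = 16*r^2/(1 - r^2)^4
√|det(g)| = 4*r/(r^2 - 1)^2
Volume element: dV = 4*r/(r^2 - 1)^2 dr dθ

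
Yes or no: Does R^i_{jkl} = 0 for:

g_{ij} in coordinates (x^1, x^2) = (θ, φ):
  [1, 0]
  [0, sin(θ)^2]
Non-zero Christoffel symbols:
Γ^θ_{φ φ} = -sin(2*θ)/2
Γ^φ_{θ φ} = 1/tan(θ)
Ricci tensor: R_{θθ} = 1, R_{θφ} = 0, R_{φφ} = sin(θ)^2
The Ricci tensor is non-zero, so the Riemann tensor is non-zero: not flat.
No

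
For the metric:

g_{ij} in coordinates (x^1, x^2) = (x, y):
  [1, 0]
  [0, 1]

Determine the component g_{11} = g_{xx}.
With x^1 = x, x^2 = y, g_{11} = g_{xx} is the row-1, column-1 entry of the matrix.
g_{11} = 1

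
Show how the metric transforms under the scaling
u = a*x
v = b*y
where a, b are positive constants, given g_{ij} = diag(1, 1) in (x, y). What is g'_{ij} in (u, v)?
Invert the transformation: x = u/a, y = v/b
g'_{ij} = (∂x^k/∂x'^i)(∂x^l/∂x'^j) g_{kl}; with g_{kl} = δ_{kl} this is Σ_k (∂x^k/∂x'^i)(∂x^k/∂x'^j).
Jacobian: ∂x/∂u = 1/a, ∂x/∂v = 0, ∂y/∂u = 0, ∂y/∂v = 1/b
g'_{uu} = (1/a)(1/a) + (0)(0) = 1/a^2
g'_{uv} = (1/a)(0) + (0)(1/b) = 0
g'_{vv} = (0)(0) + (1/b)(1/b) = 1/b^2
g'_{ij} = diag(1/a^2, 1/b^2)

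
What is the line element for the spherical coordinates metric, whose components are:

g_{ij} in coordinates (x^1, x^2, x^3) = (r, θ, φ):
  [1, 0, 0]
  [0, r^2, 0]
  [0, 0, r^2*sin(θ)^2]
ds^2 = g_{ij} dx^i dx^j; only the non-zero components contribute.
ds^2 = dr^2 + r^2 dθ^2 + r^2*sin(θ)^2 dφ^2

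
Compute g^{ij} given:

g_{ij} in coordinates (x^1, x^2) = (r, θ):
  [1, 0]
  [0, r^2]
The metric is diagonal, so g^{ij} is diagonal with entries 1/g_{ii}: diag(1, 1/(r^2)).
g^{ij}:
  [1, 0]
  [0, 1/r^2]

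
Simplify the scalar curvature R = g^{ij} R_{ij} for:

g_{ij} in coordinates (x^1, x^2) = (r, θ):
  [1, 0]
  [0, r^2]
Non-zero Christoffel symbols (Γ^k_{ij} = Γ^k_{ji}):
Γ^r_{θ θ} = -r
Γ^θ_{r θ} = 1/r
Ricci tensor (R_{ij} = R^k_{ikj}): R_{rr} = 0, R_{rθ} = 0, R_{θθ} = 0
Inverse metric: g^{rr} = 1, g^{θθ} = 1/r^2
R = g^{ij} R_{ij} = (1)(0) + (1/r^2)(0) = 0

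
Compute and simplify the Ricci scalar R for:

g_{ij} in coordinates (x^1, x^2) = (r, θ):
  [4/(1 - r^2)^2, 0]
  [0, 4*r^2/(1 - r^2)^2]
Non-zero Christoffel symbols (Γ^k_{ij} = Γ^k_{ji}):
Γ^r_{r r} = 2*r/(1 - r^2)
Γ^r_{θ θ} = (r^3 + r)/(r^2 - 1)
Γ^θ_{r θ} = (-r^2 - 1)/(r^3 - r)
Ricci tensor (R_{ij} = R^k_{ikj}): R_{rr} = -4/(r^2 - 1)^2, R_{rθ} = 0, R_{θθ} = -4*r^2/(r^2 - 1)^2
Inverse metric: g^{rr} = (1 - r^2)^2/4, g^{θθ} = (1 - r^2)^2/(4*r^2)
R = g^{ij} R_{ij} = ((1 - r^2)^2/4)(-4/(r^2 - 1)^2) + ((1 - r^2)^2/(4*r^2))(-4*r^2/(r^2 - 1)^2) = -2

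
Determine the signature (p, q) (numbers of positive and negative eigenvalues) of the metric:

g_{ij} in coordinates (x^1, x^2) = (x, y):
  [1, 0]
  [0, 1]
The metric is diagonal, so its eigenvalues are the diagonal entries: 1, 1 (at a generic point, where coordinate-dependent entries are positive).
2 positive, 0 negative.
(2, 0) - Riemannian (positive definite)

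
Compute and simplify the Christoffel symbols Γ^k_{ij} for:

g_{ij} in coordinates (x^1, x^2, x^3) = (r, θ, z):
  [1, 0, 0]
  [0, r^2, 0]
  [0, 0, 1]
Using Γ^k_{ij} = (1/2) g^{km} (∂_i g_{mj} + ∂_j g_{mi} - ∂_m g_{ij}); the metric is diagonal, so only the m = k term contributes.
Non-zero symbols (using the symmetry Γ^k_{ij} = Γ^k_{ji}):
Γ^r_{θ θ} = (1/2) g^{rr} (∂_θ g_{rθ} + ∂_θ g_{rθ} - ∂_r g_{θθ}) = (1/2)(1)((0) + (0) - (2*r)) = -r
Γ^θ_{r θ} = (1/2) g^{θθ} (∂_r g_{θθ} + ∂_θ g_{θr} - ∂_θ g_{rθ}) = (1/2)(1/r^2)((2*r) + (0) - (0)) = 1/r
All other Christoffel symbols are zero.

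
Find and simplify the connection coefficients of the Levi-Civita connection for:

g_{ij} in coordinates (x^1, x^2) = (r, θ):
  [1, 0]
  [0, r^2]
Using Γ^k_{ij} = (1/2) g^{km} (∂_i g_{mj} + ∂_j g_{mi} - ∂_m g_{ij}); the metric is diagonal, so only the m = k term contributes.
Non-zero symbols (using the symmetry Γ^k_{ij} = Γ^k_{ji}):
Γ^r_{θ θ} = (1/2) g^{rr} (∂_θ g_{rθ} + ∂_θ g_{rθ} - ∂_r g_{θθ}) = (1/2)(1)((0) + (0) - (2*r)) = -r
Γ^θ_{r θ} = (1/2) g^{θθ} (∂_r g_{θθ} + ∂_θ g_{θr} - ∂_θ g_{rθ}) = (1/2)(1/r^2)((2*r) + (0) - (0)) = 1/r
All other Christoffel symbols are zero.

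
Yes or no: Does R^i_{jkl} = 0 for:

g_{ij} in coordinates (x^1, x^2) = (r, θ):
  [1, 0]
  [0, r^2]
Non-zero Christoffel symbols:
Γ^r_{θ θ} = -r
Γ^θ_{r θ} = 1/r
Ricci tensor: R_{rr} = 0, R_{rθ} = 0, R_{θθ} = 0
All R_{ij} vanish; in 2 dimensions the Riemann tensor is fully determined by the Ricci tensor, so R^i_{jkl} = 0: the metric is flat (curvilinear coordinates on flat space).
Yes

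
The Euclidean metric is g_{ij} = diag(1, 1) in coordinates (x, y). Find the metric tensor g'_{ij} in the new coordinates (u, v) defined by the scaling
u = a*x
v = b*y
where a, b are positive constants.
Invert the transformation: x = u/a, y = v/b
g'_{ij} = (∂x^k/∂x'^i)(∂x^l/∂x'^j) g_{kl}; with g_{kl} = δ_{kl} this is Σ_k (∂x^k/∂x'^i)(∂x^k/∂x'^j).
Jacobian: ∂x/∂u = 1/a, ∂x/∂v = 0, ∂y/∂u = 0, ∂y/∂v = 1/b
g'_{uu} = (1/a)(1/a) + (0)(0) = 1/a^2
g'_{uv} = (1/a)(0) + (0)(1/b) = 0
g'_{vv} = (0)(0) + (1/b)(1/b) = 1/b^2
g'_{ij} = diag(1/a^2, 1/b^2)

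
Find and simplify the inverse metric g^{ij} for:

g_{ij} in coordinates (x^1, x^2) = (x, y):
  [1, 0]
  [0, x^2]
The metric is diagonal, so g^{ij} is diagonal with entries 1/g_{ii}: diag(1, 1/(x^2)).
g^{ij}:
  [1, 0]
  [0, 1/x^2]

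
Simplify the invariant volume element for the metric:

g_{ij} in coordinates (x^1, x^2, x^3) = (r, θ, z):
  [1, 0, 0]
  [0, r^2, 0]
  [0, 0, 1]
det(g) = r^2
√|det(g)| = r
Volume element: dV = r dr dθ dz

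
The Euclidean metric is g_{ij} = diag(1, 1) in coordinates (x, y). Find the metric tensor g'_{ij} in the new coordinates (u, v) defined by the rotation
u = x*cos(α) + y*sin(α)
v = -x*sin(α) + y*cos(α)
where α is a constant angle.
Invert the transformation: x = u*cos(α) - v*sin(α), y = u*sin(α) + v*cos(α)
g'_{ij} = (∂x^k/∂x'^i)(∂x^l/∂x'^j) g_{kl}; with g_{kl} = δ_{kl} this is Σ_k (∂x^k/∂x'^i)(∂x^k/∂x'^j).
Jacobian: ∂x/∂u = cos(α), ∂x/∂v = -sin(α), ∂y/∂u = sin(α), ∂y/∂v = cos(α)
g'_{uu} = (cos(α))(cos(α)) + (sin(α))(sin(α)) = 1
g'_{uv} = (cos(α))(-sin(α)) + (sin(α))(cos(α)) = 0
g'_{vv} = (-sin(α))(-sin(α)) + (cos(α))(cos(α)) = 1
g'_{ij} = diag(1, 1)
The Euclidean metric is invariant under rotations.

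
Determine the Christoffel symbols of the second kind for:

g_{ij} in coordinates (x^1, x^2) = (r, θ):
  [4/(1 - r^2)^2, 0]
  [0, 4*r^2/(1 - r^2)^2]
Using Γ^k_{ij} = (1/2) g^{km} (∂_i g_{mj} + ∂_j g_{mi} - ∂_m g_{ij}); the metric is diagonal, so only the m = k term contributes.
Non-zero symbols (using the symmetry Γ^k_{ij} = Γ^k_{ji}):
Γ^r_{r r} = (1/2) g^{rr} (∂_r g_{rr} + ∂_r g_{rr} - ∂_r g_{rr}) = (1/2)((1 - r^2)^2/4)((16*r/(1 - r^2)^3) + (16*r/(1 - r^2)^3) - (16*r/(1 - r^2)^3)) = 2*r/(1 - r^2)
Γ^r_{θ θ} = (1/2) g^{rr} (∂_θ g_{rθ} + ∂_θ g_{rθ} - ∂_r g_{θθ}) = (1/2)((1 - r^2)^2/4)((0) + (0) - (-8*(r^3 + r)/(r^2 - 1)^3)) = (r^3 + r)/(r^2 - 1)
Γ^θ_{r θ} = (1/2) g^{θθ} (∂_r g_{θθ} + ∂_θ g_{θr} - ∂_θ g_{rθ}) = (1/2)((1 - r^2)^2/(4*r^2))((-8*(r^3 + r)/(r^2 - 1)^3) + (0) - (0)) = (-r^2 - 1)/(r^3 - r)
All other Christoffel symbols are zero.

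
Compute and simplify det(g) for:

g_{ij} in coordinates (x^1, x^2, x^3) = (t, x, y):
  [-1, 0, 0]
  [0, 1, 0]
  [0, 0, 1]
Diagonal metric: det(g) = g_{11}·g_{22}·g_{33}
= (-1)·(1)·(1)
det(g) = -1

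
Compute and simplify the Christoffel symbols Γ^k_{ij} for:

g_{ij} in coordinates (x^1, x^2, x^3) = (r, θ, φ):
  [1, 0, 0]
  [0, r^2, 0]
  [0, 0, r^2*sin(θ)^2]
Using Γ^k_{ij} = (1/2) g^{km} (∂_i g_{mj} + ∂_j g_{mi} - ∂_m g_{ij}); the metric is diagonal, so only the m = k term contributes.
Non-zero symbols (using the symmetry Γ^k_{ij} = Γ^k_{ji}):
Γ^r_{θ θ} = (1/2) g^{rr} (∂_θ g_{rθ} + ∂_θ g_{rθ} - ∂_r g_{θθ}) = (1/2)(1)((0) + (0) - (2*r)) = -r
Γ^r_{φ φ} = (1/2) g^{rr} (∂_φ g_{rφ} + ∂_φ g_{rφ} - ∂_r g_{φφ}) = (1/2)(1)((0) + (0) - (2*r*sin(θ)^2)) = -r*sin(θ)^2
Γ^θ_{r θ} = (1/2) g^{θθ} (∂_r g_{θθ} + ∂_θ g_{θr} - ∂_θ g_{rθ}) = (1/2)(1/r^2)((2*r) + (0) - (0)) = 1/r
Γ^θ_{φ φ} = (1/2) g^{θθ} (∂_φ g_{θφ} + ∂_φ g_{θφ} - ∂_θ g_{φφ}) = (1/2)(1/r^2)((0) + (0) - (r^2*sin(2*θ))) = -sin(2*θ)/2
Γ^φ_{r φ} = (1/2) g^{φφ} (∂_r g_{φφ} + ∂_φ g_{φr} - ∂_φ g_{rφ}) = (1/2)(1/(r^2*sin(θ)^2))((2*r*sin(θ)^2) + (0) - (0)) = 1/r
Γ^φ_{θ φ} = (1/2) g^{φφ} (∂_θ g_{φφ} + ∂_φ g_{φθ} - ∂_φ g_{θφ}) = (1/2)(1/(r^2*sin(θ)^2))((r^2*sin(2*θ)) + (0) - (0)) = 1/tan(θ)
All other Christoffel symbols are zero.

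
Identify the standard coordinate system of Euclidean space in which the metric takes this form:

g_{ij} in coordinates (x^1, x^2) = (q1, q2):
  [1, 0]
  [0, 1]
All components are constant and the metric is the identity, i.e. orthonormal rectilinear coordinates.
Cartesian (2D) coordinates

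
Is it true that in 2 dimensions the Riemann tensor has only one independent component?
The number of independent components is n^2(n^2-1)/12 = 4·3/12 = 1 for n = 2 (e.g. R_{1212}).
Yes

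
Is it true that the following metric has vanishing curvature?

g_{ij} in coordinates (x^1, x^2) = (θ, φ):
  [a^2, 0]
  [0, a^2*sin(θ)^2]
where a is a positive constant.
Non-zero Christoffel symbols:
Γ^θ_{φ φ} = -sin(2*θ)/2
Γ^φ_{θ φ} = 1/tan(θ)
Ricci tensor: R_{θθ} = 1, R_{θφ} = 0, R_{φφ} = sin(θ)^2
The Ricci tensor is non-zero, so the Riemann tensor is non-zero: not flat.
No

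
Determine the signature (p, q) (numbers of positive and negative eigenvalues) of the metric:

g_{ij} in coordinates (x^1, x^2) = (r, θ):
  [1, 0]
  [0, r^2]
The metric is diagonal, so its eigenvalues are the diagonal entries: 1, r^2 (at a generic point, where coordinate-dependent entries are positive).
2 positive, 0 negative.
(2, 0) - Riemannian (positive definite)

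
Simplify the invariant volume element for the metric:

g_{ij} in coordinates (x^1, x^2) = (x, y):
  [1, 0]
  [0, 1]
det(g) = 1
√|det(g)| = 1
Volume element: dV = 1 dx dy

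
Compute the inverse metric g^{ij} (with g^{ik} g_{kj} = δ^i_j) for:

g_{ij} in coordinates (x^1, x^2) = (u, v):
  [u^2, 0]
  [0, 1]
The metric is diagonal, so g^{ij} is diagonal with entries 1/g_{ii}: diag(1/(u^2), 1).
g^{ij}:
  [1/u^2, 0]
  [0, 1]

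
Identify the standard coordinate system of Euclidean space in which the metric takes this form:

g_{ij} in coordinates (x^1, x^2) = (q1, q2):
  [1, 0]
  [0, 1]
All components are constant and the metric is the identity, i.e. orthonormal rectilinear coordinates.
Cartesian (2D) coordinates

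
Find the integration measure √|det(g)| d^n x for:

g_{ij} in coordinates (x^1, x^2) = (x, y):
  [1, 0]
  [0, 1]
det(g) = 1
√|det(g)| = 1
Volume element: dV = 1 dx dy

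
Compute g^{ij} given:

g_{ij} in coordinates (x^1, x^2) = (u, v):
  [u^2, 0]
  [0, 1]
The metric is diagonal, so g^{ij} is diagonal with entries 1/g_{ii}: diag(1/(u^2), 1).
g^{ij}:
  [1/u^2, 0]
  [0, 1]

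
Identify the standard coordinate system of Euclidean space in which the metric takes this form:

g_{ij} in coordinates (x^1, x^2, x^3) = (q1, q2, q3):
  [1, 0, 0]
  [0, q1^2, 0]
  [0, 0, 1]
The line element ds^2 = dq1^2 + q1^2 dq2^2 + dq3^2 is dr^2 + r^2 dθ^2 + dz^2 with q1 = r, q2 = θ, q3 = z.
cylindrical coordinates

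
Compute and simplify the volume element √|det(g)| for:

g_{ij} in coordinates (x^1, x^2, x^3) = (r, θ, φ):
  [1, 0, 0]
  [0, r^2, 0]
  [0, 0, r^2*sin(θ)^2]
det(g) = r^4*sin(θ)^2
√|det(g)| = r^2*sin(θ) (taking 0 < θ < π so that |sin(θ)| = sin(θ))
Volume element: dV = r^2*sin(θ) dr dθ dφ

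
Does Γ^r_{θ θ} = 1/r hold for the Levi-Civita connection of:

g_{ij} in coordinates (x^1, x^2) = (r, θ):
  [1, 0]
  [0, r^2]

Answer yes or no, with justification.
Γ^r_{θ θ} = (1/2) g^{rr} (∂_θ g_{rθ} + ∂_θ g_{rθ} - ∂_r g_{θθ}) = (1/2)(1)((0) + (0) - (2*r)) = -r
This differs from the proposed value 1/r.
No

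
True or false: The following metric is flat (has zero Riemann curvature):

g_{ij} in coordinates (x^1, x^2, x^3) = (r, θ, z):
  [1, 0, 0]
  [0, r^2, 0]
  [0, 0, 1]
Non-zero Christoffel symbols:
Γ^r_{θ θ} = -r
Γ^θ_{r θ} = 1/r
Ricci tensor: R_{rr} = 0, R_{rθ} = 0, R_{rz} = 0, R_{θθ} = 0, R_{θz} = 0, R_{zz} = 0
All R_{ij} vanish; in 3 dimensions the Riemann tensor is fully determined by the Ricci tensor, so R^i_{jkl} = 0: the metric is flat (curvilinear coordinates on flat space).
True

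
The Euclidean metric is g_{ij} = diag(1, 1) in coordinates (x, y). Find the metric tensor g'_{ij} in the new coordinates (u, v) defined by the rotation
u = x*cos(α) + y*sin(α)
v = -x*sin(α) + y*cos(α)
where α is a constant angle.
Invert the transformation: x = u*cos(α) - v*sin(α), y = u*sin(α) + v*cos(α)
g'_{ij} = (∂x^k/∂x'^i)(∂x^l/∂x'^j) g_{kl}; with g_{kl} = δ_{kl} this is Σ_k (∂x^k/∂x'^i)(∂x^k/∂x'^j).
Jacobian: ∂x/∂u = cos(α), ∂x/∂v = -sin(α), ∂y/∂u = sin(α), ∂y/∂v = cos(α)
g'_{uu} = (cos(α))(cos(α)) + (sin(α))(sin(α)) = 1
g'_{uv} = (cos(α))(-sin(α)) + (sin(α))(cos(α)) = 0
g'_{vv} = (-sin(α))(-sin(α)) + (cos(α))(cos(α)) = 1
g'_{ij} = diag(1, 1)
The Euclidean metric is invariant under rotations.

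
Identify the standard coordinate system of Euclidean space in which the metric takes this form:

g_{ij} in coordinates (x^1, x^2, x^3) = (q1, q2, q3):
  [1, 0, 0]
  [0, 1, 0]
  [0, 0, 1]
All components are constant and the metric is the identity, i.e. orthonormal rectilinear coordinates.
Cartesian (3D) coordinates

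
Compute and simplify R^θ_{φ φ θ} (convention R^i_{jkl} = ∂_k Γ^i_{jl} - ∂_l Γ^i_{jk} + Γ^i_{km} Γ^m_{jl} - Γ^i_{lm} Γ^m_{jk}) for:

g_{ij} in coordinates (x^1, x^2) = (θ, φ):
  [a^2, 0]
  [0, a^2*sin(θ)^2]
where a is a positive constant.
Non-zero Christoffel symbols (Γ^k_{ij} = Γ^k_{ji}):
Γ^θ_{φ φ} = -sin(2*θ)/2
Γ^φ_{θ φ} = 1/tan(θ)
R^θ_{φ φ θ} = ∂_φ Γ^θ_{φ θ} - ∂_θ Γ^θ_{φ φ} + Γ^θ_{φ m} Γ^m_{φ θ} - Γ^θ_{θ m} Γ^m_{φ φ}
  = (0) - (-cos(2*θ)) + (-cos(θ)^2) - (0) = -sin(θ)^2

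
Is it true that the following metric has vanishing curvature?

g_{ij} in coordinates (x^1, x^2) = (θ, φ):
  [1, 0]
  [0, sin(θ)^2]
Non-zero Christoffel symbols:
Γ^θ_{φ φ} = -sin(2*θ)/2
Γ^φ_{θ φ} = 1/tan(θ)
Ricci tensor: R_{θθ} = 1, R_{θφ} = 0, R_{φφ} = sin(θ)^2
The Ricci tensor is non-zero, so the Riemann tensor is non-zero: not flat.
No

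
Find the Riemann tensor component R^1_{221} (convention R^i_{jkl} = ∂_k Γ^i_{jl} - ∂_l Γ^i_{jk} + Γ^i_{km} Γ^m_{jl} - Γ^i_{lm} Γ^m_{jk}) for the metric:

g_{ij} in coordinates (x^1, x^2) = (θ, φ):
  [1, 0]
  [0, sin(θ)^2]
Non-zero Christoffel symbols (Γ^k_{ij} = Γ^k_{ji}):
Γ^θ_{φ φ} = -sin(2*θ)/2
Γ^φ_{θ φ} = 1/tan(θ)
R^θ_{φ φ θ} = ∂_φ Γ^θ_{φ θ} - ∂_θ Γ^θ_{φ φ} + Γ^θ_{φ m} Γ^m_{φ θ} - Γ^θ_{θ m} Γ^m_{φ φ}
  = (0) - (-cos(2*θ)) + (-cos(θ)^2) - (0) = -sin(θ)^2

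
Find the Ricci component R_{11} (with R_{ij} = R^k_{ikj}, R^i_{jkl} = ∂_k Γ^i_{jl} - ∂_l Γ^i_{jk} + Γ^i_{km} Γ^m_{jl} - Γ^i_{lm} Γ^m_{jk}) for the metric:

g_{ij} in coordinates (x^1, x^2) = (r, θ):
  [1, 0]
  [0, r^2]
Non-zero Christoffel symbols (Γ^k_{ij} = Γ^k_{ji}):
Γ^r_{θ θ} = -r
Γ^θ_{r θ} = 1/r
R^r_{r r r} = 0 (a repeated index in an antisymmetric pair)
R^θ_{r θ r} = ∂_θ Γ^θ_{r r} - ∂_r Γ^θ_{r θ} + Γ^θ_{θ m} Γ^m_{r r} - Γ^θ_{r m} Γ^m_{r θ}
  = (0) - (-1/r^2) + (0) - (1/r^2) = 0
R_{rr} = R^r_{r r r} + R^θ_{r θ r} = (0) + (0) = 0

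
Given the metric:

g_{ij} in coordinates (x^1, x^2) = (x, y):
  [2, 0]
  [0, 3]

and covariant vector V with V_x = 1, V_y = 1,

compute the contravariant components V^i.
Inverse metric (diagonal): g^{xx} = 1/2, g^{yy} = 1/3
V^i = g^{ij} V_j:
V^x = (1/2)(1) + (0)(1) = 1/2
V^y = (0)(1) + (1/3)(1) = 1/3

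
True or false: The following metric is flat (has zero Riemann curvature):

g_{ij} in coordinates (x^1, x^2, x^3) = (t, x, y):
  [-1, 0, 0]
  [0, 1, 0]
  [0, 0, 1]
All metric components are constant, so every Christoffel symbol vanishes and R^i_{jkl} = 0.
True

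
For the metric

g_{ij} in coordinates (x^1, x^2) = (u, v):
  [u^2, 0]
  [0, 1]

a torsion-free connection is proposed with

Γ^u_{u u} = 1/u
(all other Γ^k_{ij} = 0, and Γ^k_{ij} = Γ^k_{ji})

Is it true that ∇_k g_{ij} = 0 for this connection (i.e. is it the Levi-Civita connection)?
Using ∇_k g_{ij} = ∂_k g_{ij} - Γ^m_{ki} g_{mj} - Γ^m_{kj} g_{im}:
e.g. ∇_u g_{uu} = (2*u) - (u) - (u) = 0
Every component ∇_k g_{ij} vanishes: the connection is metric compatible.
Yes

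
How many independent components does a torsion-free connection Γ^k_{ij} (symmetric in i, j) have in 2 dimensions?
Γ^k_{ij} has n choices for the upper index and n(n+1)/2 independent symmetric lower index pairs.
Total = 2 × 2×3/2 = 2 × 3 = 6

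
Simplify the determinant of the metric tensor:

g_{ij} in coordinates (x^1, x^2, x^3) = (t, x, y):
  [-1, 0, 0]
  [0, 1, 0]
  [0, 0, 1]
Diagonal metric: det(g) = g_{11}·g_{22}·g_{33}
= (-1)·(1)·(1)
det(g) = -1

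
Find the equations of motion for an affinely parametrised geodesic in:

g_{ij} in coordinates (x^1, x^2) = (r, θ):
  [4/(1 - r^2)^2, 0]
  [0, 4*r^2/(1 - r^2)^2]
Geodesic equation: d^2x^k/dλ^2 + Γ^k_{ij} (dx^i/dλ)(dx^j/dλ) = 0.
Non-zero Christoffel symbols:
Γ^r_{r r} = 2*r/(1 - r^2)
Γ^r_{θ θ} = (r^3 + r)/(r^2 - 1)
Γ^θ_{r θ} = (-r^2 - 1)/(r^3 - r)
Substituting (the symmetric pair Γ^k_{ij}, Γ^k_{ji} combines into a factor 2):
d^2r/dλ^2 + (2*r/(1 - r^2)) (dr/dλ)^2 + ((r^3 + r)/(r^2 - 1)) (dθ/dλ)^2 = 0
d^2θ/dλ^2 + ((-2*r^2 - 2)/(r^3 - r)) (dr/dλ)(dθ/dλ) = 0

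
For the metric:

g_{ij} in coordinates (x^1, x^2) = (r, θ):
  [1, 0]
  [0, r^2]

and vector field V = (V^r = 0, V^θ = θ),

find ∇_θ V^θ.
Non-zero Christoffel symbols:
Γ^r_{θ θ} = -r
Γ^θ_{r θ} = 1/r
∇_θ V^θ = ∂_θ V^θ + Γ^θ_{θ j} V^j
  = (1) + (1/r)(0) + (0)(θ)
  = 1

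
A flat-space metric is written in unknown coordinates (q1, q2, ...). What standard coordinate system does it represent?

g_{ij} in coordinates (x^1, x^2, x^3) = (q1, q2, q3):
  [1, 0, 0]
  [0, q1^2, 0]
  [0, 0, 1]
The line element ds^2 = dq1^2 + q1^2 dq2^2 + dq3^2 is dr^2 + r^2 dθ^2 + dz^2 with q1 = r, q2 = θ, q3 = z.
cylindrical coordinates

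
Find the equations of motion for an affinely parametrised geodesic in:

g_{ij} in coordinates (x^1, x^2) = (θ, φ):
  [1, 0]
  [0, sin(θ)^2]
Geodesic equation: d^2x^k/dλ^2 + Γ^k_{ij} (dx^i/dλ)(dx^j/dλ) = 0.
Non-zero Christoffel symbols:
Γ^θ_{φ φ} = -sin(2*θ)/2
Γ^φ_{θ φ} = 1/tan(θ)
Substituting (the symmetric pair Γ^k_{ij}, Γ^k_{ji} combines into a factor 2):
d^2θ/dλ^2 - (sin(2*θ)/2) (dφ/dλ)^2 = 0
d^2φ/dλ^2 + (2/tan(θ)) (dθ/dλ)(dφ/dλ) = 0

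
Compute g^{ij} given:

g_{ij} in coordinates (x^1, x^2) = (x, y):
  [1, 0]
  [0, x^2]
The metric is diagonal, so g^{ij} is diagonal with entries 1/g_{ii}: diag(1, 1/(x^2)).
g^{ij}:
  [1, 0]
  [0, 1/x^2]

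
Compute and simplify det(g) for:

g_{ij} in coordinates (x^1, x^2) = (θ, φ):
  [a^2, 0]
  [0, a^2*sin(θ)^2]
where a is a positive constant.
For a 2×2 metric: det(g) = g_{11}·g_{22} - g_{12}·g_{21}
= (a^2)·(a^2*sin(θ)^2) - (0)·(0)
= a^4*sin(θ)^2 - 0
det(g) = a^4*sin(θ)^2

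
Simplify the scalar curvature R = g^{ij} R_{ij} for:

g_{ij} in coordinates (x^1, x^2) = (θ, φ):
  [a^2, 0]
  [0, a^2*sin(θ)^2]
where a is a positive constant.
Non-zero Christoffel symbols (Γ^k_{ij} = Γ^k_{ji}):
Γ^θ_{φ φ} = -sin(2*θ)/2
Γ^φ_{θ φ} = 1/tan(θ)
Ricci tensor (R_{ij} = R^k_{ikj}): R_{θθ} = 1, R_{θφ} = 0, R_{φφ} = sin(θ)^2
Inverse metric: g^{θθ} = 1/a^2, g^{φφ} = 1/(a^2*sin(θ)^2)
R = g^{ij} R_{ij} = (1/a^2)(1) + (1/(a^2*sin(θ)^2))(sin(θ)^2) = 2/a^2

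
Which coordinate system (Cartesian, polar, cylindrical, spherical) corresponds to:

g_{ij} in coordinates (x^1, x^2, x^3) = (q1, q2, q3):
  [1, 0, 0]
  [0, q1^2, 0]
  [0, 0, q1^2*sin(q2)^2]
The line element ds^2 = dq1^2 + q1^2 dq2^2 + q1^2 sin(q2)^2 dq3^2 is dr^2 + r^2 dθ^2 + r^2 sin(θ)^2 dφ^2 with q1 = r, q2 = θ, q3 = φ.
spherical coordinates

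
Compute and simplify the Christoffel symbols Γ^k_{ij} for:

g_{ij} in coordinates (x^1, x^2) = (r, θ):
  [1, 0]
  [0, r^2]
Using Γ^k_{ij} = (1/2) g^{km} (∂_i g_{mj} + ∂_j g_{mi} - ∂_m g_{ij}); the metric is diagonal, so only the m = k term contributes.
Non-zero symbols (using the symmetry Γ^k_{ij} = Γ^k_{ji}):
Γ^r_{θ θ} = (1/2) g^{rr} (∂_θ g_{rθ} + ∂_θ g_{rθ} - ∂_r g_{θθ}) = (1/2)(1)((0) + (0) - (2*r)) = -r
Γ^θ_{r θ} = (1/2) g^{θθ} (∂_r g_{θθ} + ∂_θ g_{θr} - ∂_θ g_{rθ}) = (1/2)(1/r^2)((2*r) + (0) - (0)) = 1/r
All other Christoffel symbols are zero.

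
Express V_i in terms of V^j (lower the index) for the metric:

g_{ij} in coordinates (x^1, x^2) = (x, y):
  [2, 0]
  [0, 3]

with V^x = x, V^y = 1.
V_i = g_{ij} V^j:
V_x = (2)(x) + (0)(1) = 2*x
V_y = (0)(x) + (3)(1) = 3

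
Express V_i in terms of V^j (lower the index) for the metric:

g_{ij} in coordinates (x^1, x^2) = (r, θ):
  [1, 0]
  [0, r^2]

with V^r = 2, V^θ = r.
V_i = g_{ij} V^j:
V_r = (1)(2) + (0)(r) = 2
V_θ = (0)(2) + (r^2)(r) = r^3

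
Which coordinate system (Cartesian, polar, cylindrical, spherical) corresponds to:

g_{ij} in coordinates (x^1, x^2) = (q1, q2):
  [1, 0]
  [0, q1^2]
The line element ds^2 = dq1^2 + q1^2 dq2^2 is dr^2 + r^2 dθ^2 with q1 = r, q2 = θ.
polar coordinates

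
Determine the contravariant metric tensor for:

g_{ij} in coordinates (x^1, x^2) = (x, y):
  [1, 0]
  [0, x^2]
The metric is diagonal, so g^{ij} is diagonal with entries 1/g_{ii}: diag(1, 1/(x^2)).
g^{ij}:
  [1, 0]
  [0, 1/x^2]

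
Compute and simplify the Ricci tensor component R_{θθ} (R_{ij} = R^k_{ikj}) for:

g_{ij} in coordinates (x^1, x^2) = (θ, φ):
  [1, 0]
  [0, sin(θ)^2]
Non-zero Christoffel symbols (Γ^k_{ij} = Γ^k_{ji}):
Γ^θ_{φ φ} = -sin(2*θ)/2
Γ^φ_{θ φ} = 1/tan(θ)
R^θ_{θ θ θ} = 0 (a repeated index in an antisymmetric pair)
R^φ_{θ φ θ} = ∂_φ Γ^φ_{θ θ} - ∂_θ Γ^φ_{θ φ} + Γ^φ_{φ m} Γ^m_{θ θ} - Γ^φ_{θ m} Γ^m_{θ φ}
  = (0) - (-1/sin(θ)^2) + (0) - (1/tan(θ)^2) = 1
R_{θθ} = R^θ_{θ θ θ} + R^φ_{θ φ θ} = (0) + (1) = 1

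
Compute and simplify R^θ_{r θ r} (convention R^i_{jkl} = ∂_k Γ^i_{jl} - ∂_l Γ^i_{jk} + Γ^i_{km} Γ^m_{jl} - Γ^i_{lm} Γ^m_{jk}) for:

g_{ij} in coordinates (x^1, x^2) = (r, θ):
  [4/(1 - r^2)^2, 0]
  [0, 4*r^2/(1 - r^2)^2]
Non-zero Christoffel symbols (Γ^k_{ij} = Γ^k_{ji}):
Γ^r_{r r} = 2*r/(1 - r^2)
Γ^r_{θ θ} = (r^3 + r)/(r^2 - 1)
Γ^θ_{r θ} = (-r^2 - 1)/(r^3 - r)
R^θ_{r θ r} = ∂_θ Γ^θ_{r r} - ∂_r Γ^θ_{r θ} + Γ^θ_{θ m} Γ^m_{r r} - Γ^θ_{r m} Γ^m_{r θ}
  = (0) - ((r^4 + 4*r^2 - 1)/(r^3 - r)^2) + (2*(r^2 + 1)/(r^2 - 1)^2) - ((r^2 + 1)^2/(r^3 - r)^2) = -4/(r^2 - 1)^2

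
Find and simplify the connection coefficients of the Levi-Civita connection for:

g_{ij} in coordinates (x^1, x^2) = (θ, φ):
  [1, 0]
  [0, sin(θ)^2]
Using Γ^k_{ij} = (1/2) g^{km} (∂_i g_{mj} + ∂_j g_{mi} - ∂_m g_{ij}); the metric is diagonal, so only the m = k term contributes.
Non-zero symbols (using the symmetry Γ^k_{ij} = Γ^k_{ji}):
Γ^θ_{φ φ} = (1/2) g^{θθ} (∂_φ g_{θφ} + ∂_φ g_{θφ} - ∂_θ g_{φφ}) = (1/2)(1)((0) + (0) - (sin(2*θ))) = -sin(2*θ)/2
Γ^φ_{θ φ} = (1/2) g^{φφ} (∂_θ g_{φφ} + ∂_φ g_{φθ} - ∂_φ g_{θφ}) = (1/2)(1/sin(θ)^2)((sin(2*θ)) + (0) - (0)) = 1/tan(θ)
All other Christoffel symbols are zero.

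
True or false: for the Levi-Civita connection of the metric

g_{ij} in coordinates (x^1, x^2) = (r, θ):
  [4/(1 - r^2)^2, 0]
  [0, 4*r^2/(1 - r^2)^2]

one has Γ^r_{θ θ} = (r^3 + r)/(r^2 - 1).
Γ^r_{θ θ} = (1/2) g^{rr} (∂_θ g_{rθ} + ∂_θ g_{rθ} - ∂_r g_{θθ}) = (1/2)((1 - r^2)^2/4)((0) + (0) - (-8*(r^3 + r)/(r^2 - 1)^3)) = (r^3 + r)/(r^2 - 1)
This equals the proposed value (r^3 + r)/(r^2 - 1).
True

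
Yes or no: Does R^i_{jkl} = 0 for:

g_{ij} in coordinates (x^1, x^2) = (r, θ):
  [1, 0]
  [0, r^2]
Non-zero Christoffel symbols:
Γ^r_{θ θ} = -r
Γ^θ_{r θ} = 1/r
Ricci tensor: R_{rr} = 0, R_{rθ} = 0, R_{θθ} = 0
All R_{ij} vanish; in 2 dimensions the Riemann tensor is fully determined by the Ricci tensor, so R^i_{jkl} = 0: the metric is flat (curvilinear coordinates on flat space).
Yes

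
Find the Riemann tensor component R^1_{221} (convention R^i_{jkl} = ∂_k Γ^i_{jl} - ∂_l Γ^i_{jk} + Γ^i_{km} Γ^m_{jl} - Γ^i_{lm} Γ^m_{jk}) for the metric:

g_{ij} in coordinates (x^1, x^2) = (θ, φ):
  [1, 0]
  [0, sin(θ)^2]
Non-zero Christoffel symbols (Γ^k_{ij} = Γ^k_{ji}):
Γ^θ_{φ φ} = -sin(2*θ)/2
Γ^φ_{θ φ} = 1/tan(θ)
R^θ_{φ φ θ} = ∂_φ Γ^θ_{φ θ} - ∂_θ Γ^θ_{φ φ} + Γ^θ_{φ m} Γ^m_{φ θ} - Γ^θ_{θ m} Γ^m_{φ φ}
  = (0) - (-cos(2*θ)) + (-cos(θ)^2) - (0) = -sin(θ)^2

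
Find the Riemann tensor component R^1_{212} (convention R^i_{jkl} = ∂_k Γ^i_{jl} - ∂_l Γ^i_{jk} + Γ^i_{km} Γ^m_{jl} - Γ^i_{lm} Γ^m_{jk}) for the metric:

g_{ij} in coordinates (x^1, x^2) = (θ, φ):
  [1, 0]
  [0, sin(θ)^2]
Non-zero Christoffel symbols (Γ^k_{ij} = Γ^k_{ji}):
Γ^θ_{φ φ} = -sin(2*θ)/2
Γ^φ_{θ φ} = 1/tan(θ)
R^θ_{φ θ φ} = ∂_θ Γ^θ_{φ φ} - ∂_φ Γ^θ_{φ θ} + Γ^θ_{θ m} Γ^m_{φ φ} - Γ^θ_{φ m} Γ^m_{φ θ}
  = (-cos(2*θ)) - (0) + (0) - (-cos(θ)^2) = sin(θ)^2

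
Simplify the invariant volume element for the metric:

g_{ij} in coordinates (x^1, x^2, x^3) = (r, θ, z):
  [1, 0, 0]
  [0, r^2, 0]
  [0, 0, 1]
det(g) = r^2
√|det(g)| = r
Volume element: dV = r dr dθ dz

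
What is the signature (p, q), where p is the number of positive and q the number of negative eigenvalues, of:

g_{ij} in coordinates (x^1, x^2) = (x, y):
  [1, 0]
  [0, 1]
The metric is diagonal, so its eigenvalues are the diagonal entries: 1, 1 (at a generic point, where coordinate-dependent entries are positive).
2 positive, 0 negative.
(2, 0) - Riemannian (positive definite)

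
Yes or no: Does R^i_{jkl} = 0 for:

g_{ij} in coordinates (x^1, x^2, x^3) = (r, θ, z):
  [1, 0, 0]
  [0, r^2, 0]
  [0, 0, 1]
Non-zero Christoffel symbols:
Γ^r_{θ θ} = -r
Γ^θ_{r θ} = 1/r
Ricci tensor: R_{rr} = 0, R_{rθ} = 0, R_{rz} = 0, R_{θθ} = 0, R_{θz} = 0, R_{zz} = 0
All R_{ij} vanish; in 3 dimensions the Riemann tensor is fully determined by the Ricci tensor, so R^i_{jkl} = 0: the metric is flat (curvilinear coordinates on flat space).
Yes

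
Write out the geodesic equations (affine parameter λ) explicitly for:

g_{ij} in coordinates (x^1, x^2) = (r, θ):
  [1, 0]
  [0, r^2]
Geodesic equation: d^2x^k/dλ^2 + Γ^k_{ij} (dx^i/dλ)(dx^j/dλ) = 0.
Non-zero Christoffel symbols:
Γ^r_{θ θ} = -r
Γ^θ_{r θ} = 1/r
Substituting (the symmetric pair Γ^k_{ij}, Γ^k_{ji} combines into a factor 2):
d^2r/dλ^2 - r (dθ/dλ)^2 = 0
d^2θ/dλ^2 + (2/r) (dr/dλ)(dθ/dλ) = 0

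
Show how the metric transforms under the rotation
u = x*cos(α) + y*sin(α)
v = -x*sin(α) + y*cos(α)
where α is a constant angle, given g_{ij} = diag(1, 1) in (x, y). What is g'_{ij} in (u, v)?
Invert the transformation: x = u*cos(α) - v*sin(α), y = u*sin(α) + v*cos(α)
g'_{ij} = (∂x^k/∂x'^i)(∂x^l/∂x'^j) g_{kl}; with g_{kl} = δ_{kl} this is Σ_k (∂x^k/∂x'^i)(∂x^k/∂x'^j).
Jacobian: ∂x/∂u = cos(α), ∂x/∂v = -sin(α), ∂y/∂u = sin(α), ∂y/∂v = cos(α)
g'_{uu} = (cos(α))(cos(α)) + (sin(α))(sin(α)) = 1
g'_{uv} = (cos(α))(-sin(α)) + (sin(α))(cos(α)) = 0
g'_{vv} = (-sin(α))(-sin(α)) + (cos(α))(cos(α)) = 1
g'_{ij} = diag(1, 1)
The Euclidean metric is invariant under rotations.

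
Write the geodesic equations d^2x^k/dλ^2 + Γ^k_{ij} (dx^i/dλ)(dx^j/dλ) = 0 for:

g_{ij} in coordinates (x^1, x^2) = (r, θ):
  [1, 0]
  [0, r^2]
Geodesic equation: d^2x^k/dλ^2 + Γ^k_{ij} (dx^i/dλ)(dx^j/dλ) = 0.
Non-zero Christoffel symbols:
Γ^r_{θ θ} = -r
Γ^θ_{r θ} = 1/r
Substituting (the symmetric pair Γ^k_{ij}, Γ^k_{ji} combines into a factor 2):
d^2r/dλ^2 - r (dθ/dλ)^2 = 0
d^2θ/dλ^2 + (2/r) (dr/dλ)(dθ/dλ) = 0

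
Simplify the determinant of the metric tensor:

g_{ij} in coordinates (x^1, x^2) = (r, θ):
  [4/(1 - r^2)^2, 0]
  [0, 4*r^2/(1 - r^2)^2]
For a 2×2 metric: det(g) = g_{11}·g_{22} - g_{12}·g_{21}
= (4/(1 - r^2)^2)·(4*r^2/(1 - r^2)^2) - (0)·(0)
= 16*r^2/(1 - r^2)^4 - 0
det(g) = 16*r^2/(1 - r^2)^4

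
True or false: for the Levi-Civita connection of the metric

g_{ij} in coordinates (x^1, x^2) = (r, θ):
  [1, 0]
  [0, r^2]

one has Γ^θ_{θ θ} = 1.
Γ^θ_{θ θ} = (1/2) g^{θθ} (∂_θ g_{θθ} + ∂_θ g_{θθ} - ∂_θ g_{θθ}) = (1/2)(1/r^2)((0) + (0) - (0)) = 0
This differs from the proposed value 1.
False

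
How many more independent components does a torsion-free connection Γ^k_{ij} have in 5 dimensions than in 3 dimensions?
Independent components in n dimensions: n × n(n+1)/2 = n^2(n+1)/2.
5D: 5 × 15 = 75
3D: 3 × 6 = 18
Difference = 75 - 18 = 57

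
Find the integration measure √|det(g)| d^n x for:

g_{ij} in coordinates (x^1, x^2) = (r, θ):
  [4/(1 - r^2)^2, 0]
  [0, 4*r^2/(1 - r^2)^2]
det(g) = 16*r^2/(1 - r^2)^4
√|det(g)| = 4*r/(r^2 - 1)^2
Volume element: dV = 4*r/(r^2 - 1)^2 dr dθ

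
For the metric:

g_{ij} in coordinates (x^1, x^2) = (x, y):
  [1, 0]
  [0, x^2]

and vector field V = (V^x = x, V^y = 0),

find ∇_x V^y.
Non-zero Christoffel symbols:
Γ^x_{y y} = -x
Γ^y_{x y} = 1/x
∇_x V^y = ∂_x V^y + Γ^y_{x j} V^j
  = (0) + (0)(x) + (1/x)(0)
  = 0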